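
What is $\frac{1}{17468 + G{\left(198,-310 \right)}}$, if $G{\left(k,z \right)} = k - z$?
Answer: $\frac{1}{17976} \approx 5.563 \cdot 10^{-5}$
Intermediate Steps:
$\frac{1}{17468 + G{\left(198,-310 \right)}} = \frac{1}{17468 + \left(198 - -310\right)} = \frac{1}{17468 + \left(198 + 310\right)} = \frac{1}{17468 + 508} = \frac{1}{17976}$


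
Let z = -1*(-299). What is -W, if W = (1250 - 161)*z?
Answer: -325611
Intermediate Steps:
z = 299
W = 325611 (W = (1250 - 161)*299 = 1089*299 = 325611)
-W = -1*325611 = -325611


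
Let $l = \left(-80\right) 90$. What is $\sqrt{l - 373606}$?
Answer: $i \sqrt{380806} \approx 617.09 i$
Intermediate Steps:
$l = -7200$
$\sqrt{l - 373606} = \sqrt{-7200 - 373606} = \sqrt{-380806} = i \sqrt{380806}$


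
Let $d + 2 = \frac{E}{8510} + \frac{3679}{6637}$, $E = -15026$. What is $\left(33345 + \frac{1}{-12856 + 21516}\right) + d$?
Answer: $\frac{326165604416319}{9782486684} \approx 33342.0$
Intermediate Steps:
$d = - \frac{90690506}{28240435}$ ($d = -2 + \left(- \frac{15026}{8510} + \frac{3679}{6637}\right) = -2 + \left(\left(-15026\right) \frac{1}{8510} + 3679 \cdot \frac{1}{6637}\right) = -2 + \left(- \frac{7513}{4255} + \frac{3679}{6637}\right) = -2 - \frac{34209636}{28240435} = - \frac{90690506}{28240435} \approx -3.2114$)
$\left(33345 + \frac{1}{-12856 + 21516}\right) + d = \left(33345 + \frac{1}{-12856 + 21516}\right) - \frac{90690506}{28240435} = \left(33345 + \frac{1}{8660}\right) - \frac{90690506}{28240435} = \frac{288767701}{8660} - \frac{90690506}{28240435} = \frac{326165604416319}{9782486684}$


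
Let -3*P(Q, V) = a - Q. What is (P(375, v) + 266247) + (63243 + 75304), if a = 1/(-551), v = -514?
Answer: 669331108/1653 ≈ 4.0492e+5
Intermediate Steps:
a = -1/551 ≈ -0.0018149
P(Q, V) = 1/1653 + Q/3 (P(Q, V) = -(-1/551 - Q)/3 = 1/1653 + Q/3)
(P(375, v) + 266247) + (63243 + 75304) = ((1/1653 + (⅓)*375) + 266247) + (63243 + 75304) = ((1/1653 + 125) + 266247) + 138547 = (206626/1653 + 266247) + 138547 = 440312917/1653 + 138547 = 669331108/1653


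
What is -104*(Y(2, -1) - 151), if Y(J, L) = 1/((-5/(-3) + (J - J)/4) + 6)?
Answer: 360880/23 ≈ 15690.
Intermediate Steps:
Y(J, L) = 3/23 (Y(J, L) = 1/((-5*(-1/3) + 0*(1/4)) + 6) = 1/((5/3 + 0) + 6) = 1/(5/3 + 6) = 1/(23/3) = 3/23)
-104*(Y(2, -1) - 151) = -104*(3/23 - 151) = -104*(-3470/23) = 360880/23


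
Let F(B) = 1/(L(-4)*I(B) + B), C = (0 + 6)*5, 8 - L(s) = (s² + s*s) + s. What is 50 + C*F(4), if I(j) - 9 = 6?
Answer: 7385/148 ≈ 49.899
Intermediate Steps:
L(s) = 8 - s - 2*s² (L(s) = 8 - ((s² + s*s) + s) = 8 - ((s² + s²) + s) = 8 - (2*s² + s) = 8 - (s + 2*s²) = 8 + (-s - 2*s²) = 8 - s - 2*s²)
I(j) = 15 (I(j) = 9 + 6 = 15)
C = 30 (C = 6*5 = 30)
F(B) = 1/(-300 + B) (F(B) = 1/((8 - 1*(-4) - 2*(-4)²)*15 + B) = 1/((8 + 4 - 2*16)*15 + B) = 1/((8 + 4 - 32)*15 + B) = 1/(-20*15 + B) = 1/(-300 + B))
50 + C*F(4) = 50 + 30/(-300 + 4) = 50 + 30/(-296) = 50 + 30*(-1/296) = 50 - 15/148 = 7385/148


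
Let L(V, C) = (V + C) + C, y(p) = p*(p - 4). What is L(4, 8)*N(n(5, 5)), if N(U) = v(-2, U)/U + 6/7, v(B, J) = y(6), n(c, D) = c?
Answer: 456/7 ≈ 65.143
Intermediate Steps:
y(p) = p*(-4 + p)
L(V, C) = V + 2*C (L(V, C) = (C + V) + C = V + 2*C)
v(B, J) = 12 (v(B, J) = 6*(-4 + 6) = 6*2 = 12)
N(U) = 6/7 + 12/U (N(U) = 12/U + 6/7 = 6/7 + 12/U)
L(4, 8)*N(n(5, 5)) = (4 + 2*8)*(6/7 + 12/5) = (4 + 16)*(6/7 + 12*(⅕)) = 20*(6/7 + 12/5) = 20*(114/35) = 456/7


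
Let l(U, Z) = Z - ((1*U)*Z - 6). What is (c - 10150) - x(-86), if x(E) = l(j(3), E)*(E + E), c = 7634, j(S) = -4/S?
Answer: -107996/3 ≈ -35999.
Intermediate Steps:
l(U, Z) = 6 + Z - U*Z (l(U, Z) = Z - (U*Z - 6) = Z - (-6 + U*Z) = Z + (6 - U*Z) = 6 + Z - U*Z)
x(E) = 2*E*(6 + 7*E/3) (x(E) = (6 + E - (-4/3)*E)*(E + E) = (6 + E - (-4*1/3)*E)*(2*E) = (6 + E - 1*(-4/3)*E)*(2*E) = (6 + E + 4*E/3)*(2*E) = (6 + 7*E/3)*(2*E) = 2*E*(6 + 7*E/3))
(c - 10150) - x(-86) = (7634 - 10150) - 2*(-86)*(18 + 7*(-86))/3 = -2516 - 2*(-86)*(18 - 602)/3 = -2516 - 2*(-86)*(-584)/3 = -2516 - 1*100448/3 = -2516 - 100448/3 = -107996/3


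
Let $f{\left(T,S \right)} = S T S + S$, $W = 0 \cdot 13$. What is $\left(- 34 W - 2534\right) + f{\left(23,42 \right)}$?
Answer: $38080$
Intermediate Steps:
$W = 0$
$f{\left(T,S \right)} = S + T S^{2}$ ($f{\left(T,S \right)} = T S^{2} + S = S + T S^{2}$)
$\left(- 34 W - 2534\right) + f{\left(23,42 \right)} = \left(\left(-34\right) 0 - 2534\right) + 42 \left(1 + 42 \cdot 23\right) = \left(0 - 2534\right) + 42 \left(1 + 966\right) = -2534 + 42 \cdot 967 = -2534 + 40614 = 38080$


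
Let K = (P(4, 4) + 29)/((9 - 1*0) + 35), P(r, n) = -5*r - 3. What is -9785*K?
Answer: -29355/22 ≈ -1334.3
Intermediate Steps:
P(r, n) = -3 - 5*r
K = 3/22 (K = ((-3 - 5*4) + 29)/((9 - 1*0) + 35) = ((-3 - 20) + 29)/((9 + 0) + 35) = (-23 + 29)/(9 + 35) = 6/44 = 6*(1/44) = 3/22 ≈ 0.13636)
-9785*K = -9785*3/22 = -29355/22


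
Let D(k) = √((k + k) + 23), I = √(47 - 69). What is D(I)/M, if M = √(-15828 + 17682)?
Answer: √(4738 + 412*I*√22)/618 ≈ 0.11359 + 0.022273*I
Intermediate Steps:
M = 3*√206 (M = √1854 = 3*√206 ≈ 43.058)
I = I*√22 (I = √(-22) = I*√22 ≈ 4.6904*I)
D(k) = √(23 + 2*k) (D(k) = √(2*k + 23) = √(23 + 2*k))
D(I)/M = √(23 + 2*(I*√22))/((3*√206)) = √(23 + 2*I*√22)*(√206/618) = √206*√(23 + 2*I*√22)/618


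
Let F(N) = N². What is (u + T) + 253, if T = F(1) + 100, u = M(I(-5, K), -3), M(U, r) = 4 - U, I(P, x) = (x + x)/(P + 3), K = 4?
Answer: 362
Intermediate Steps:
I(P, x) = 2*x/(3 + P) (I(P, x) = (2*x)/(3 + P) = 2*x/(3 + P))
u = 8 (u = 4 - 2*4/(3 - 5) = 4 - 2*4/(-2) = 4 - 2*4*(-1)/2 = 4 - 1*(-4) = 4 + 4 = 8)
T = 101 (T = 1² + 100 = 1 + 100 = 101)
(u + T) + 253 = (8 + 101) + 253 = 109 + 253 = 362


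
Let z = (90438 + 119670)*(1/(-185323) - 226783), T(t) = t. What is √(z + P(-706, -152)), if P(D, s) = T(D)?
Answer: I*√1636483892939201380714/185323 ≈ 2.1829e+5*I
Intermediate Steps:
P(D, s) = D
z = -8830441276538280/185323 (z = 210108*(-1/185323 - 226783) = 210108*(-42028105910/185323) = -8830441276538280/185323 ≈ -4.7649e+10)
√(z + P(-706, -152)) = √(-8830441276538280/185323 - 706) = √(-8830441407376318/185323) = I*√1636483892939201380714/185323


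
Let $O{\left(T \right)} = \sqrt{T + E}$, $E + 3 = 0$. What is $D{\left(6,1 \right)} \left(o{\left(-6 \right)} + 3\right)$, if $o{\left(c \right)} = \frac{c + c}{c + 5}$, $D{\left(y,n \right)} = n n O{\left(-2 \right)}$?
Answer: $15 i \sqrt{5} \approx 33.541 i$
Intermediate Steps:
$E = -3$ ($E = -3 + 0 = -3$)
$O{\left(T \right)} = \sqrt{-3 + T}$ ($O{\left(T \right)} = \sqrt{T - 3} = \sqrt{-3 + T}$)
$D{\left(y,n \right)} = i \sqrt{5} n^{2}$ ($D{\left(y,n \right)} = n n \sqrt{-3 - 2} = n^{2} \sqrt{-5} = n^{2} i \sqrt{5} = i \sqrt{5} n^{2}$)
$o{\left(c \right)} = \frac{2 c}{5 + c}$
$D{\left(6,1 \right)} \left(o{\left(-6 \right)} + 3\right) = i \sqrt{5} \cdot 1^{2} \left(2 \left(-6\right) \frac{1}{5 - 6} + 3\right) = i \sqrt{5} \cdot 1 \left(2 \left(-6\right) \frac{1}{-1} + 3\right) = i \sqrt{5} \left(2 \left(-6\right) \left(-1\right) + 3\right) = i \sqrt{5} \left(12 + 3\right) = i \sqrt{5} \cdot 15 = 15 i \sqrt{5}$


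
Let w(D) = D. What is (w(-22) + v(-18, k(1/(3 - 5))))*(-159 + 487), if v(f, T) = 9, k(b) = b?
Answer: -4264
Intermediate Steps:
(w(-22) + v(-18, k(1/(3 - 5))))*(-159 + 487) = (-22 + 9)*(-159 + 487) = -13*328 = -4264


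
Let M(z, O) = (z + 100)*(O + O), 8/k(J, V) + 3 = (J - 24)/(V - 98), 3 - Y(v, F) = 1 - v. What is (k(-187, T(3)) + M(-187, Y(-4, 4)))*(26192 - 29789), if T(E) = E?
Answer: -44948112/37 ≈ -1.2148e+6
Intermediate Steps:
Y(v, F) = 2 + v (Y(v, F) = 3 - (1 - v) = 3 + (-1 + v) = 2 + v)
k(J, V) = 8/(-3 + (-24 + J)/(-98 + V)) (k(J, V) = 8/(-3 + (J - 24)/(V - 98)) = 8/(-3 + (-24 + J)/(-98 + V)))
M(z, O) = 2*O*(100 + z) (M(z, O) = (100 + z)*(2*O) = 2*O*(100 + z))
(k(-187, T(3)) + M(-187, Y(-4, 4)))*(26192 - 29789) = (8*(-98 + 3)/(270 - 187 - 3*3) + 2*(2 - 4)*(100 - 187))*(26192 - 29789) = (8*(-95)/(270 - 187 - 9) + 2*(-2)*(-87))*(-3597) = (8*(-95)/74 + 348)*(-3597) = (8*(1/74)*(-95) + 348)*(-3597) = (-380/37 + 348)*(-3597) = (12496/37)*(-3597) = -44948112/37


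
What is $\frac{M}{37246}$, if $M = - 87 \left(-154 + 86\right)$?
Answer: $\frac{2958}{18623} \approx 0.15884$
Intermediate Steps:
$M = 5916$ ($M = \left(-87\right) \left(-68\right) = 5916$)
$\frac{M}{37246} = \frac{5916}{37246} = 5916 \cdot \frac{1}{37246} = \frac{2958}{18623}$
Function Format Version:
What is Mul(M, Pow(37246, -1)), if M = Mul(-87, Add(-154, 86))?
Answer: Rational(2958, 18623) ≈ 0.15884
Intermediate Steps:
M = 5916 (M = Mul(-87, -68) = 5916)
Mul(M, Pow(37246, -1)) = Mul(5916, Pow(37246, -1)) = Mul(5916, Rational(1, 37246)) = Rational(2958, 18623)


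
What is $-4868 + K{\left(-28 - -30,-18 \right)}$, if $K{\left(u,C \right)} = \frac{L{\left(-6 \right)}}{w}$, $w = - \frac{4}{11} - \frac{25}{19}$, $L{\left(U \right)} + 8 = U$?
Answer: $- \frac{1705742}{351} \approx -4859.7$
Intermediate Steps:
$L{\left(U \right)} = -8 + U$
$w = - \frac{351}{209}$ ($w = \left(-4\right) \frac{1}{11} - \frac{25}{19} = - \frac{4}{11} - \frac{25}{19} = - \frac{351}{209} \approx -1.6794$)
$K{\left(u,C \right)} = \frac{2926}{351}$ ($K{\left(u,C \right)} = \frac{-8 - 6}{- \frac{351}{209}} = \left(-14\right) \left(- \frac{209}{351}\right) = \frac{2926}{351}$)
$-4868 + K{\left(-28 - -30,-18 \right)} = -4868 + \frac{2926}{351} = - \frac{1705742}{351}$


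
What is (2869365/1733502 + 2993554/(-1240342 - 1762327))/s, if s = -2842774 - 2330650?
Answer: -1142140496359/8976119506824971104 ≈ -1.2724e-7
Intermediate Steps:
s = -5173424
(2869365/1733502 + 2993554/(-1240342 - 1762327))/s = (2869365/1733502 + 2993554/(-1240342 - 1762327))/(-5173424) = (2869365*(1/1733502) + 2993554/(-3002669))*(-1/5173424) = (956455/577834 + 2993554*(-1/3002669))*(-1/5173424) = (956455/577834 - 2993554/3002669)*(-1/5173424) = (1142140496359/1735044238946)*(-1/5173424) = -1142140496359/8976119506824971104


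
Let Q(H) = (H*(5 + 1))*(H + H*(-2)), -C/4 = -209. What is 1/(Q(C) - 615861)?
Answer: -1/4809237 ≈ -2.0793e-7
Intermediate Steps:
C = 836 (C = -4*(-209) = 836)
Q(H) = -6*H² (Q(H) = (H*6)*(H - 2*H) = (6*H)*(-H) = -6*H²)
1/(Q(C) - 615861) = 1/(-6*836² - 615861) = 1/(-6*698896 - 615861) = 1/(-4193376 - 615861) = 1/(-4809237) = -1/4809237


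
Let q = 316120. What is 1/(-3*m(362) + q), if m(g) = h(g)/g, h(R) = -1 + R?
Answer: 362/114434357 ≈ 3.1634e-6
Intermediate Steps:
m(g) = (-1 + g)/g
1/(-3*m(362) + q) = 1/(-3*(-1 + 362)/362 + 316120) = 1/(-3*361/362 + 316120) = 1/(-1083/362 + 316120) = 1/(114434357/362) = 362/114434357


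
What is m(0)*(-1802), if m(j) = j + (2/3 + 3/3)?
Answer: -9010/3 ≈ -3003.3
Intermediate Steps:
m(j) = 5/3 + j (m(j) = j + (2*(1/3) + 3*(1/3)) = j + (2/3 + 1) = j + 5/3 = 5/3 + j)
m(0)*(-1802) = (5/3 + 0)*(-1802) = (5/3)*(-1802) = -9010/3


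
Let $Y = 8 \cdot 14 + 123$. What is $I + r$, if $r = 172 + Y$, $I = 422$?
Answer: $829$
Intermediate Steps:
$Y = 235$ ($Y = 112 + 123 = 235$)
$r = 407$ ($r = 172 + 235 = 407$)
$I + r = 422 + 407 = 829$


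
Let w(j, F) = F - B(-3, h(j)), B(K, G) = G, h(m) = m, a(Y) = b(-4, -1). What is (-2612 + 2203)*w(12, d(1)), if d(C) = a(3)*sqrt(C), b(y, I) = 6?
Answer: 2454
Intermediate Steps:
a(Y) = 6
d(C) = 6*sqrt(C)
w(j, F) = F - j
(-2612 + 2203)*w(12, d(1)) = (-2612 + 2203)*(6*sqrt(1) - 1*12) = -409*(6*1 - 12) = -409*(6 - 12) = -409*(-6) = 2454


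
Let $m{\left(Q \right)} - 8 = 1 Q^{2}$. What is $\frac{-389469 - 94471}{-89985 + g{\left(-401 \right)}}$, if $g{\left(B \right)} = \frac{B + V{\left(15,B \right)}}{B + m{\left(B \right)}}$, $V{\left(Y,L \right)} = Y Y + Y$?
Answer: $\frac{77627847520}{14434314041} \approx 5.378$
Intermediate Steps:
$m{\left(Q \right)} = 8 + Q^{2}$ ($m{\left(Q \right)} = 8 + 1 Q^{2} = 8 + Q^{2}$)
$V{\left(Y,L \right)} = Y + Y^{2}$ ($V{\left(Y,L \right)} = Y^{2} + Y = Y + Y^{2}$)
$g{\left(B \right)} = \frac{240 + B}{8 + B + B^{2}}$ ($g{\left(B \right)} = \frac{B + 15 \left(1 + 15\right)}{B + \left(8 + B^{2}\right)} = \frac{B + 15 \cdot 16}{8 + B + B^{2}} = \frac{B + 240}{8 + B + B^{2}} = \frac{240 + B}{8 + B + B^{2}}$)
$\frac{-389469 - 94471}{-89985 + g{\left(-401 \right)}} = \frac{-389469 - 94471}{-89985 + \frac{240 - 401}{8 - 401 + \left(-401\right)^{2}}} = - \frac{483940}{-89985 + \frac{1}{8 - 401 + 160801} \left(-161\right)} = - \frac{483940}{-89985 + \frac{1}{160408} \left(-161\right)} = - \frac{483940}{-89985 - \frac{161}{160408}} = - \frac{483940}{- \frac{14434314041}{160408}} = \left(-483940\right) \left(- \frac{160408}{14434314041}\right) = \frac{77627847520}{14434314041}$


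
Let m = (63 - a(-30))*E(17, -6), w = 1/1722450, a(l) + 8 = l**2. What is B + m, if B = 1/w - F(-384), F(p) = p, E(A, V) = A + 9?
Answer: 1701280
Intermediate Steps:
E(A, V) = 9 + A
a(l) = -8 + l**2
w = 1/1722450 ≈ 5.8057e-7
B = 1722834 (B = 1/(1/1722450) - 1*(-384) = 1722450 + 384 = 1722834)
m = -21554 (m = (63 - (-8 + (-30)**2))*(9 + 17) = (63 - (-8 + 900))*26 = (63 - 1*892)*26 = (63 - 892)*26 = -829*26 = -21554)
B + m = 1722834 - 21554 = 1701280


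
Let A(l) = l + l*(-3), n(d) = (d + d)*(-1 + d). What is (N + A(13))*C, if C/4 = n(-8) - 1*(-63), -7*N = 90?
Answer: -225216/7 ≈ -32174.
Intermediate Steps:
N = -90/7 (N = -1/7*90 = -90/7 ≈ -12.857)
n(d) = 2*d*(-1 + d) (n(d) = (2*d)*(-1 + d) = 2*d*(-1 + d))
C = 828 (C = 4*(2*(-8)*(-1 - 8) - 1*(-63)) = 4*(2*(-8)*(-9) + 63) = 4*(144 + 63) = 4*207 = 828)
A(l) = -2*l (A(l) = l - 3*l = -2*l)
(N + A(13))*C = (-90/7 - 2*13)*828 = (-90/7 - 26)*828 = -272/7*828 = -225216/7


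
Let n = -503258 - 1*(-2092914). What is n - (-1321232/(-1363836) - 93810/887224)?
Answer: 240440909472465047/151253503908 ≈ 1.5897e+6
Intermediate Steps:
n = 1589656 (n = -503258 + 2092914 = 1589656)
n - (-1321232/(-1363836) - 93810/887224) = 1589656 - (-1321232/(-1363836) - 93810/887224) = 1589656 - (-1321232*(-1/1363836) - 93810*1/887224) = 1589656 - (330308/340959 - 46905/443612) = 1589656 - 1*130535910601/151253503908 = 1589656 - 130535910601/151253503908 = 240440909472465047/151253503908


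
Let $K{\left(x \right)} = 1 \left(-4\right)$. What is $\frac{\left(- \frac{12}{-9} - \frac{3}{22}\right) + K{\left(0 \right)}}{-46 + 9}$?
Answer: $\frac{5}{66} \approx 0.075758$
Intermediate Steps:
$K{\left(x \right)} = -4$
$\frac{\left(- \frac{12}{-9} - \frac{3}{22}\right) + K{\left(0 \right)}}{-46 + 9} = \frac{\left(- \frac{12}{-9} - \frac{3}{22}\right) - 4}{-46 + 9} = \frac{\left(\left(-12\right) \left(- \frac{1}{9}\right) - \frac{3}{22}\right) - 4}{-37} = \left(\left(\frac{4}{3} - \frac{3}{22}\right) - 4\right) \left(- \frac{1}{37}\right) = \left(\frac{79}{66} - 4\right) \left(- \frac{1}{37}\right) = \left(- \frac{185}{66}\right) \left(- \frac{1}{37}\right) = \frac{5}{66}$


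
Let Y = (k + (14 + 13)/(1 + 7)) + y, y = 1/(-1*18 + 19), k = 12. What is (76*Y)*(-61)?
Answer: -151829/2 ≈ -75915.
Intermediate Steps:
y = 1 (y = 1/(-18 + 19) = 1/1 = 1)
Y = 131/8 (Y = (12 + (14 + 13)/(1 + 7)) + 1 = (12 + 27/8) + 1 = 123/8 + 1 = 131/8 ≈ 16.375)
(76*Y)*(-61) = (76*(131/8))*(-61) = (2489/2)*(-61) = -151829/2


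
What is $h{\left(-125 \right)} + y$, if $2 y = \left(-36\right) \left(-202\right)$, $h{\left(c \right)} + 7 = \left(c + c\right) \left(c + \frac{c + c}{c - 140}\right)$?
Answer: $\frac{1836087}{53} \approx 34643.0$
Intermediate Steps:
$h{\left(c \right)} = -7 + 2 c \left(c + \frac{2 c}{-140 + c}\right)$ ($h{\left(c \right)} = -7 + \left(c + c\right) \left(c + \frac{c + c}{c - 140}\right) = -7 + 2 c \left(c + \frac{2 c}{-140 + c}\right)$)
$y = 3636$ ($y = \frac{\left(-36\right) \left(-202\right)}{2} = \frac{1}{2} \cdot 7272 = 3636$)
$h{\left(-125 \right)} + y = \frac{980 - 276 \left(-125\right)^{2} - -875 + 2 \left(-125\right)^{3}}{-140 - 125} + 3636 = \frac{980 - 4312500 + 875 + 2 \left(-1953125\right)}{-265} + 3636 = - \frac{980 - 4312500 + 875 - 3906250}{265} + 3636 = \left(- \frac{1}{265}\right) \left(-8216895\right) + 3636 = \frac{1643379}{53} + 3636 = \frac{1836087}{53}$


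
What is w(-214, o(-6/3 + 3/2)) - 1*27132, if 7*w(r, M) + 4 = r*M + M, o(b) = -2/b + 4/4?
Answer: -190993/7 ≈ -27285.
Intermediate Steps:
o(b) = 1 - 2/b (o(b) = -2/b + 4*(1/4) = -2/b + 1 = 1 - 2/b)
w(r, M) = -4/7 + M/7 + M*r/7 (w(r, M) = -4/7 + (r*M + M)/7 = -4/7 + (M*r + M)/7 = -4/7 + (M + M*r)/7 = -4/7 + (M/7 + M*r/7) = -4/7 + M/7 + M*r/7)
w(-214, o(-6/3 + 3/2)) - 1*27132 = (-4/7 + ((-2 + (-6/3 + 3/2))/(-6/3 + 3/2))/7 + (1/7)*((-2 + (-6/3 + 3/2))/(-6/3 + 3/2))*(-214)) - 1*27132 = (-4/7 + ((-2 + (-6*1/3 + 3*(1/2)))/(-6*1/3 + 3*(1/2)))/7 + (1/7)*((-2 + (-6*1/3 + 3*(1/2)))/(-6*1/3 + 3*(1/2)))*(-214)) - 27132 = (-4/7 + ((-2 + (-2 + 3/2))/(-2 + 3/2))/7 + (1/7)*((-2 + (-2 + 3/2))/(-2 + 3/2))*(-214)) - 27132 = (-4/7 + ((-2 - 1/2)/(-1/2))/7 + (1/7)*((-2 - 1/2)/(-1/2))*(-214)) - 27132 = (-4/7 + (-2*(-5/2))/7 + (1/7)*(-2*(-5/2))*(-214)) - 27132 = (-4/7 + (1/7)*5 + (1/7)*5*(-214)) - 27132 = (-4/7 + 5/7 - 1070/7) - 27132 = -1069/7 - 27132 = -190993/7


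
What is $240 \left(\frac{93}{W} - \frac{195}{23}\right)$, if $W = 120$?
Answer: $- \frac{42522}{23} \approx -1848.8$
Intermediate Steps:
$240 \left(\frac{93}{W} - \frac{195}{23}\right) = 240 \left(\frac{93}{120} - \frac{195}{23}\right) = 240 \left(93 \cdot \frac{1}{120} - \frac{195}{23}\right) = 240 \left(\frac{31}{40} - \frac{195}{23}\right) = 240 \left(- \frac{7087}{920}\right) = - \frac{42522}{23}$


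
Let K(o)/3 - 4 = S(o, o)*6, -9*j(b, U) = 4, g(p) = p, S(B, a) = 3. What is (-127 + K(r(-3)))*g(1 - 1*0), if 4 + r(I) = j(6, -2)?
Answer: -61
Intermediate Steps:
j(b, U) = -4/9 (j(b, U) = -1/9*4 = -4/9)
r(I) = -40/9 (r(I) = -4 - 4/9 = -40/9)
K(o) = 66 (K(o) = 12 + 3*(3*6) = 12 + 3*18 = 12 + 54 = 66)
(-127 + K(r(-3)))*g(1 - 1*0) = (-127 + 66)*(1 - 1*0) = -61*(1 + 0) = -61*1 = -61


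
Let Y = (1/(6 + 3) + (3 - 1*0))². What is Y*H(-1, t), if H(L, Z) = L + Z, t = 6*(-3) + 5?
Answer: -10976/81 ≈ -135.51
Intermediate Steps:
t = -13 (t = -18 + 5 = -13)
Y = 784/81 (Y = (1/9 + (3 + 0))² = (⅑ + 3)² = (28/9)² = 784/81 ≈ 9.6790)
Y*H(-1, t) = 784*(-1 - 13)/81 = (784/81)*(-14) = -10976/81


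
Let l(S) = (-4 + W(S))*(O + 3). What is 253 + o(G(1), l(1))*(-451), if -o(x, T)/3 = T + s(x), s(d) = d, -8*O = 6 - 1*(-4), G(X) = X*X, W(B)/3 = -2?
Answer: -44143/2 ≈ -22072.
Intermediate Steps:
W(B) = -6 (W(B) = 3*(-2) = -6)
G(X) = X²
O = -5/4 (O = -(6 - 1*(-4))/8 = -(6 + 4)/8 = -⅛*10 = -5/4 ≈ -1.2500)
l(S) = -35/2 (l(S) = (-4 - 6)*(-5/4 + 3) = -10*7/4 = -35/2)
o(x, T) = -3*T - 3*x (o(x, T) = -3*(T + x) = -3*T - 3*x)
253 + o(G(1), l(1))*(-451) = 253 + (-3*(-35/2) - 3*1²)*(-451) = 253 + (105/2 - 3*1)*(-451) = 253 + (105/2 - 3)*(-451) = 253 + (99/2)*(-451) = 253 - 44649/2 = -44143/2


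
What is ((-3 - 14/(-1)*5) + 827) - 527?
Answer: 367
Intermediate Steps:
((-3 - 14/(-1)*5) + 827) - 527 = ((-3 - 14*(-1)*5) + 827) - 527 = ((-3 + 14*5) + 827) - 527 = ((-3 + 70) + 827) - 527 = (67 + 827) - 527 = 894 - 527 = 367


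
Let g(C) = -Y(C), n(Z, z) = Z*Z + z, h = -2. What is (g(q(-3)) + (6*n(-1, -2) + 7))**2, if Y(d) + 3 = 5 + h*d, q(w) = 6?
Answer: 121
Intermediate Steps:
Y(d) = 2 - 2*d (Y(d) = -3 + (5 - 2*d) = 2 - 2*d)
n(Z, z) = z + Z**2 (n(Z, z) = Z**2 + z = z + Z**2)
g(C) = -2 + 2*C (g(C) = -(2 - 2*C) = -2 + 2*C)
(g(q(-3)) + (6*n(-1, -2) + 7))**2 = ((-2 + 2*6) + (6*(-2 + (-1)**2) + 7))**2 = ((-2 + 12) + (6*(-2 + 1) + 7))**2 = (10 + (6*(-1) + 7))**2 = (10 + (-6 + 7))**2 = (10 + 1)**2 = 11**2 = 121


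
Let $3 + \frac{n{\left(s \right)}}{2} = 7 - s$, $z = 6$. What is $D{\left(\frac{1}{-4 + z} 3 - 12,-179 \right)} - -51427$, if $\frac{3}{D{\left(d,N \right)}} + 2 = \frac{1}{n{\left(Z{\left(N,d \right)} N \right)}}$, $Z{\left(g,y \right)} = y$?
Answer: $\frac{128615176}{2501} \approx 51426.0$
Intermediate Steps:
$n{\left(s \right)} = 8 - 2 s$ ($n{\left(s \right)} = -6 + 2 \left(7 - s\right) = -6 - \left(-14 + 2 s\right) = 8 - 2 s$)
$D{\left(d,N \right)} = \frac{3}{-2 + \frac{1}{8 - 2 N d}}$ ($D{\left(d,N \right)} = \frac{3}{-2 + \frac{1}{8 - 2 d N}} = \frac{3}{-2 + \frac{1}{8 - 2 N d}}$)
$D{\left(\frac{1}{-4 + z} 3 - 12,-179 \right)} - -51427 = \frac{6 \left(4 - - 179 \left(\frac{1}{-4 + 6} \cdot 3 - 12\right)\right)}{-15 + 4 \left(-179\right) \left(\frac{1}{-4 + 6} \cdot 3 - 12\right)} - -51427 = \frac{6 \left(4 - - 179 \left(\frac{1}{2} \cdot 3 - 12\right)\right)}{-15 + 4 \left(-179\right) \left(\frac{1}{2} \cdot 3 - 12\right)} + 51427 = \frac{6 \left(4 - - 179 \left(\frac{3}{2} - 12\right)\right)}{-15 + 4 \left(-179\right) \left(\frac{3}{2} - 12\right)} + 51427 = \frac{6 \left(4 - \left(-179\right) \left(- \frac{21}{2}\right)\right)}{-15 + 4 \left(-179\right) \left(- \frac{21}{2}\right)} + 51427 = \frac{6 \left(4 - \frac{3759}{2}\right)}{-15 + 7518} + 51427 = 6 \cdot \frac{1}{7503} \left(- \frac{3751}{2}\right) + 51427 = - \frac{3751}{2501} + 51427 = \frac{128615176}{2501}$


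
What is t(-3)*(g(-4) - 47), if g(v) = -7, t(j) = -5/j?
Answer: -90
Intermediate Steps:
t(-3)*(g(-4) - 47) = (-5/(-3))*(-7 - 47) = -5*(-1/3)*(-54) = (5/3)*(-54) = -90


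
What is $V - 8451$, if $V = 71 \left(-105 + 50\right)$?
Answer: $-12356$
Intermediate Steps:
$V = -3905$ ($V = 71 \left(-55\right) = -3905$)
$V - 8451 = -3905 - 8451 = -12356$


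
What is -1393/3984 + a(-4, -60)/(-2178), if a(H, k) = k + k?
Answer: -47331/160688 ≈ -0.29455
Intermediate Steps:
a(H, k) = 2*k
-1393/3984 + a(-4, -60)/(-2178) = -1393/3984 + (2*(-60))/(-2178) = -1393*1/3984 - 120*(-1/2178) = -1393/3984 + 20/363 = -47331/160688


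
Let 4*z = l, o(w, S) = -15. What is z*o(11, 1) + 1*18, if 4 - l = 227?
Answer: 3417/4 ≈ 854.25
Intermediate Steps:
l = -223 (l = 4 - 1*227 = 4 - 227 = -223)
z = -223/4 (z = (¼)*(-223) = -223/4 ≈ -55.750)
z*o(11, 1) + 1*18 = -223/4*(-15) + 1*18 = 3345/4 + 18 = 3417/4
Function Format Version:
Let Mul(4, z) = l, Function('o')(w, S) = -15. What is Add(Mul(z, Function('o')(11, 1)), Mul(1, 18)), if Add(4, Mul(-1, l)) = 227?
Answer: Rational(3417, 4) ≈ 854.25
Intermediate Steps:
l = -223 (l = Add(4, Mul(-1, 227)) = Add(4, -227) = -223)
z = Rational(-223, 4) (z = Mul(Rational(1, 4), -223) = Rational(-223, 4) ≈ -55.750)
Add(Mul(z, Function('o')(11, 1)), Mul(1, 18)) = Add(Mul(Rational(-223, 4), -15), Mul(1, 18)) = Add(Rational(3345, 4), 18) = Rational(3417, 4)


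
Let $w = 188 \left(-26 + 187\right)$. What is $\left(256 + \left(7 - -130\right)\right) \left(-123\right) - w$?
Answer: $-78607$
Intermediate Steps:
$w = 30268$ ($w = 188 \cdot 161 = 30268$)
$\left(256 + \left(7 - -130\right)\right) \left(-123\right) - w = \left(256 + \left(7 - -130\right)\right) \left(-123\right) - 30268 = \left(256 + \left(7 + 130\right)\right) \left(-123\right) - 30268 = \left(256 + 137\right) \left(-123\right) - 30268 = 393 \left(-123\right) - 30268 = -48339 - 30268 = -78607$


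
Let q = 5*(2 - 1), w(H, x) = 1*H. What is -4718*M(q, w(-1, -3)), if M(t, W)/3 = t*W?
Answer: 70770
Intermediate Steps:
w(H, x) = H
q = 5 (q = 5*1 = 5)
M(t, W) = 3*W*t (M(t, W) = 3*(t*W) = 3*(W*t) = 3*W*t)
-4718*M(q, w(-1, -3)) = -14154*(-1)*5 = -4718*(-15) = 70770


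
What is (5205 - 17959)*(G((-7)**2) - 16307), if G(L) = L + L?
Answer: 206729586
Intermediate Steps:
G(L) = 2*L
(5205 - 17959)*(G((-7)**2) - 16307) = (5205 - 17959)*(2*(-7)**2 - 16307) = -12754*(2*49 - 16307) = -12754*(98 - 16307) = -12754*(-16209) = 206729586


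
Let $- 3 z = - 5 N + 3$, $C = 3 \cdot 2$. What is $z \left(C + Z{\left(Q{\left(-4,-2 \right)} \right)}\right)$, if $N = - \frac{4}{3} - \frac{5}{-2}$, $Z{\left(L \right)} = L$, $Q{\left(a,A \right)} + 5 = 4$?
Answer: $\frac{85}{18} \approx 4.7222$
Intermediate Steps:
$Q{\left(a,A \right)} = -1$ ($Q{\left(a,A \right)} = -5 + 4 = -1$)
$C = 6$
$N = \frac{7}{6}$ ($N = \left(-4\right) \frac{1}{3} - - \frac{5}{2} = - \frac{4}{3} + \frac{5}{2} = \frac{7}{6} \approx 1.1667$)
$z = \frac{17}{18}$ ($z = - \frac{\left(-5\right) \frac{7}{6} + 3}{3} = - \frac{- \frac{35}{6} + 3}{3} = \left(- \frac{1}{3}\right) \left(- \frac{17}{6}\right) = \frac{17}{18} \approx 0.94444$)
$z \left(C + Z{\left(Q{\left(-4,-2 \right)} \right)}\right) = \frac{17 \left(6 - 1\right)}{18} = \frac{17}{18} \cdot 5 = \frac{85}{18}$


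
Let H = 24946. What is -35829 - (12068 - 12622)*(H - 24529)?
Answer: 195189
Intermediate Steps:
-35829 - (12068 - 12622)*(H - 24529) = -35829 - (12068 - 12622)*(24946 - 24529) = -35829 - (-554)*417 = -35829 - 1*(-231018) = -35829 + 231018 = 195189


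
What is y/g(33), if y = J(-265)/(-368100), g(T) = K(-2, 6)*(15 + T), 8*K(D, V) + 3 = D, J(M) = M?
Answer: -53/2208600 ≈ -2.3997e-5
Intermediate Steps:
K(D, V) = -3/8 + D/8
g(T) = -75/8 - 5*T/8 (g(T) = (-3/8 + (⅛)*(-2))*(15 + T) = (-3/8 - ¼)*(15 + T) = -5*(15 + T)/8 = -75/8 - 5*T/8)
y = 53/73620 (y = -265/(-368100) = -265*(-1/368100) = 53/73620 ≈ 0.00071991)
y/g(33) = 53/(73620*(-75/8 - 5/8*33)) = 53/(73620*(-75/8 - 165/8)) = (53/73620)/(-30) = (53/73620)*(-1/30) = -53/2208600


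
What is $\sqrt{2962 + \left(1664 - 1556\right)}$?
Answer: $\sqrt{3070} \approx 55.408$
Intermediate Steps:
$\sqrt{2962 + \left(1664 - 1556\right)} = \sqrt{2962 + 108} = \sqrt{3070}$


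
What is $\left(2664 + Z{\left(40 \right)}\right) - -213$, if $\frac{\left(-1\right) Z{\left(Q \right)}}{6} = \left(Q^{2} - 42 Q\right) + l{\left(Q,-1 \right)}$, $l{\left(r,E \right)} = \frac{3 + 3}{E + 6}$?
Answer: $\frac{16749}{5} \approx 3349.8$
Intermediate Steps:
$l{\left(r,E \right)} = \frac{6}{6 + E}$
$Z{\left(Q \right)} = - \frac{36}{5} - 6 Q^{2} + 252 Q$ ($Z{\left(Q \right)} = - 6 \left(\left(Q^{2} - 42 Q\right) + \frac{6}{6 - 1}\right) = - 6 \left(\left(Q^{2} - 42 Q\right) + \frac{6}{5}\right) = - 6 \left(\frac{6}{5} + Q^{2} - 42 Q\right) = - \frac{36}{5} - 6 Q^{2} + 252 Q$)
$\left(2664 + Z{\left(40 \right)}\right) - -213 = \left(2664 - \left(- \frac{50364}{5} + 9600\right)\right) - -213 = \left(2664 - - \frac{2364}{5}\right) + 213 = \left(2664 + \frac{2364}{5}\right) + 213 = \frac{15684}{5} + 213 = \frac{16749}{5}$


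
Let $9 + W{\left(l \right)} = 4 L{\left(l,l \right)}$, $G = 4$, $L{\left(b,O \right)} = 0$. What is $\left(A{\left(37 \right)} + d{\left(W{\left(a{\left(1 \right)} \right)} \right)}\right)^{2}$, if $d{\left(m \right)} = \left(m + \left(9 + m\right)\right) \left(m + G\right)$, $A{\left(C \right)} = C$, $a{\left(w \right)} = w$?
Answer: $6724$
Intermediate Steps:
$W{\left(l \right)} = -9$ ($W{\left(l \right)} = -9 + 4 \cdot 0 = -9 + 0 = -9$)
$d{\left(m \right)} = \left(4 + m\right) \left(9 + 2 m\right)$ ($d{\left(m \right)} = \left(m + \left(9 + m\right)\right) \left(m + 4\right) = \left(9 + 2 m\right) \left(4 + m\right) = \left(4 + m\right) \left(9 + 2 m\right)$)
$\left(A{\left(37 \right)} + d{\left(W{\left(a{\left(1 \right)} \right)} \right)}\right)^{2} = \left(37 + \left(36 + 2 \left(-9\right)^{2} + 17 \left(-9\right)\right)\right)^{2} = \left(37 + \left(36 + 2 \cdot 81 - 153\right)\right)^{2} = \left(37 + \left(36 + 162 - 153\right)\right)^{2} = \left(37 + 45\right)^{2} = 82^{2} = 6724$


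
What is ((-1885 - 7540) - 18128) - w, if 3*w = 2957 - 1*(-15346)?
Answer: -33654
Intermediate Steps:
w = 6101 (w = (2957 - 1*(-15346))/3 = (2957 + 15346)/3 = (⅓)*18303 = 6101)
((-1885 - 7540) - 18128) - w = ((-1885 - 7540) - 18128) - 1*6101 = (-9425 - 18128) - 6101 = -27553 - 6101 = -33654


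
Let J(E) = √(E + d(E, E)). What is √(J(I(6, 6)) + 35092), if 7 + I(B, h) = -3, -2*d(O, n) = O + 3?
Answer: √(140368 + 2*I*√26)/2 ≈ 187.33 + 0.0068049*I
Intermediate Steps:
d(O, n) = -3/2 - O/2 (d(O, n) = -(O + 3)/2 = -(3 + O)/2 = -3/2 - O/2)
I(B, h) = -10 (I(B, h) = -7 - 3 = -10)
J(E) = √(-3/2 + E/2) (J(E) = √(E + (-3/2 - E/2)) = √(-3/2 + E/2))
√(J(I(6, 6)) + 35092) = √(√(-6 + 2*(-10))/2 + 35092) = √(√(-6 - 20)/2 + 35092) = √(√(-26)/2 + 35092) = √((I*√26)/2 + 35092) = √(I*√26/2 + 35092) = √(35092 + I*√26/2)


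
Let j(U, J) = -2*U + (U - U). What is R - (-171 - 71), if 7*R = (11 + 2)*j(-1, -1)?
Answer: 1720/7 ≈ 245.71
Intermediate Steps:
j(U, J) = -2*U (j(U, J) = -2*U + 0 = -2*U)
R = 26/7 (R = ((11 + 2)*(-2*(-1)))/7 = (13*2)/7 = (1/7)*26 = 26/7 ≈ 3.7143)
R - (-171 - 71) = 26/7 - (-171 - 71) = 26/7 - 1*(-242) = 26/7 + 242 = 1720/7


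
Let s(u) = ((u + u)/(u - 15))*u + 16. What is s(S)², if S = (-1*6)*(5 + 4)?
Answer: 2483776/529 ≈ 4695.2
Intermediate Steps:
S = -54 (S = -6*9 = -54)
s(u) = 16 + 2*u²/(-15 + u) (s(u) = ((2*u)/(-15 + u))*u + 16 = (2*u/(-15 + u))*u + 16 = 2*u²/(-15 + u) + 16 = 16 + 2*u²/(-15 + u))
s(S)² = (2*(-120 + (-54)² + 8*(-54))/(-15 - 54))² = (2*(-120 + 2916 - 432)/(-69))² = (2*(-1/69)*2364)² = (-1576/23)² = 2483776/529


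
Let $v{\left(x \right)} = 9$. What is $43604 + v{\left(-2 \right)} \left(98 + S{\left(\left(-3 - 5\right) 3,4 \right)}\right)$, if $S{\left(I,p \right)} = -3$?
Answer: $44459$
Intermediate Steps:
$43604 + v{\left(-2 \right)} \left(98 + S{\left(\left(-3 - 5\right) 3,4 \right)}\right) = 43604 + 9 \left(98 - 3\right) = 43604 + 9 \cdot 95 = 43604 + 855 = 44459$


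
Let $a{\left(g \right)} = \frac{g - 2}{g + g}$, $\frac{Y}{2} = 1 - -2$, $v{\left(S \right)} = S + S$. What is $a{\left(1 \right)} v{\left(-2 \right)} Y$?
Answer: $12$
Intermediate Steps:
$v{\left(S \right)} = 2 S$
$Y = 6$ ($Y = 2 \left(1 - -2\right) = 2 \left(1 + 2\right) = 2 \cdot 3 = 6$)
$a{\left(g \right)} = \frac{-2 + g}{2 g}$
$a{\left(1 \right)} v{\left(-2 \right)} Y = \frac{-2 + 1}{2 \cdot 1} \cdot 2 \left(-2\right) 6 = \frac{1}{2} \cdot 1 \left(-1\right) \left(-4\right) 6 = \left(- \frac{1}{2}\right) \left(-4\right) 6 = 2 \cdot 6 = 12$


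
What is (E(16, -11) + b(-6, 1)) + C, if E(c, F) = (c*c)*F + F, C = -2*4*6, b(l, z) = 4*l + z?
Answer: -2898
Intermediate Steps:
b(l, z) = z + 4*l
C = -48 (C = -8*6 = -48)
E(c, F) = F + F*c² (E(c, F) = c²*F + F = F*c² + F = F + F*c²)
(E(16, -11) + b(-6, 1)) + C = (-11*(1 + 16²) + (1 + 4*(-6))) - 48 = (-11*(1 + 256) + (1 - 24)) - 48 = (-11*257 - 23) - 48 = (-2827 - 23) - 48 = -2850 - 48 = -2898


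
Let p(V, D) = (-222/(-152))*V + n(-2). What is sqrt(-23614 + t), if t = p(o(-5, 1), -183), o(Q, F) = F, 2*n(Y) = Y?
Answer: I*sqrt(34097951)/38 ≈ 153.67*I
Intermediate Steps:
n(Y) = Y/2
p(V, D) = -1 + 111*V/76 (p(V, D) = (-222/(-152))*V + (1/2)*(-2) = (-222*(-1/152))*V - 1 = 111*V/76 - 1 = -1 + 111*V/76)
t = 35/76 (t = -1 + (111/76)*1 = -1 + 111/76 = 35/76 ≈ 0.46053)
sqrt(-23614 + t) = sqrt(-23614 + 35/76) = sqrt(-1794629/76) = I*sqrt(34097951)/38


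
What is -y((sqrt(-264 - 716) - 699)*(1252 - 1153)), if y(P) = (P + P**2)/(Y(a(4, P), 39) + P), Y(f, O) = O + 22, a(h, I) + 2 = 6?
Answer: 99*(968807*sqrt(5) + 24136890*I)/(693*sqrt(5) + 34570*I) ≈ 69261.0 - 3099.2*I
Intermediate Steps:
a(h, I) = 4 (a(h, I) = -2 + 6 = 4)
Y(f, O) = 22 + O
y(P) = (P + P**2)/(61 + P) (y(P) = (P + P**2)/((22 + 39) + P) = (P + P**2)/(61 + P))
-y((sqrt(-264 - 716) - 699)*(1252 - 1153)) = -(sqrt(-264 - 716) - 699)*(1252 - 1153)*(1 + (sqrt(-264 - 716) - 699)*(1252 - 1153))/(61 + (sqrt(-264 - 716) - 699)*(1252 - 1153)) = -(sqrt(-980) - 699)*99*(1 + (sqrt(-980) - 699)*99)/(61 + (sqrt(-980) - 699)*99) = -(14*I*sqrt(5) - 699)*99*(1 + (14*I*sqrt(5) - 699)*99)/(61 + (14*I*sqrt(5) - 699)*99) = -(-699 + 14*I*sqrt(5))*99*(1 + (-699 + 14*I*sqrt(5))*99)/(61 + (-699 + 14*I*sqrt(5))*99) = -(-69201 + 1386*I*sqrt(5))*(1 + (-69201 + 1386*I*sqrt(5)))/(61 + (-69201 + 1386*I*sqrt(5))) = -(-69201 + 1386*I*sqrt(5))*(-69200 + 1386*I*sqrt(5))/(-69140 + 1386*I*sqrt(5))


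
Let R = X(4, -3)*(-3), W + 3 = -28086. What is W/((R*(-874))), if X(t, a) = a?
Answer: 3121/874 ≈ 3.5709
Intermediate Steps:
W = -28089 (W = -3 - 28086 = -28089)
R = 9 (R = -3*(-3) = 9)
W/((R*(-874))) = -28089/(9*(-874)) = -28089/(-7866) = -28089*(-1/7866) = 3121/874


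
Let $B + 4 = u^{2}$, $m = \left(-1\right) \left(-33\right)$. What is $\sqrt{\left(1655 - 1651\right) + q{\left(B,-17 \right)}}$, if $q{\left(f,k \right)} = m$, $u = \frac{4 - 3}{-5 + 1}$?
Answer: $\sqrt{37} \approx 6.0828$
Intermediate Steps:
$u = - \frac{1}{4}$ ($u = 1 \frac{1}{-4} = 1 \left(- \frac{1}{4}\right) = - \frac{1}{4} \approx -0.25$)
$m = 33$
$B = - \frac{63}{16}$ ($B = -4 + \left(- \frac{1}{4}\right)^{2} = -4 + \frac{1}{16} = - \frac{63}{16} \approx -3.9375$)
$q{\left(f,k \right)} = 33$
$\sqrt{\left(1655 - 1651\right) + q{\left(B,-17 \right)}} = \sqrt{\left(1655 - 1651\right) + 33} = \sqrt{4 + 33} = \sqrt{37}$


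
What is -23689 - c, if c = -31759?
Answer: 8070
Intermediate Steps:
-23689 - c = -23689 - 1*(-31759) = -23689 + 31759 = 8070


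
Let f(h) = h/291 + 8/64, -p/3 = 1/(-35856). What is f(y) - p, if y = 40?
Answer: 304181/1159344 ≈ 0.26237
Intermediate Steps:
p = 1/11952 (p = -3/(-35856) = -3*(-1/35856) = 1/11952 ≈ 8.3668e-5)
f(h) = 1/8 + h/291 (f(h) = h*(1/291) + 8*(1/64) = h/291 + 1/8 = 1/8 + h/291)
f(y) - p = (1/8 + (1/291)*40) - 1*1/11952 = (1/8 + 40/291) - 1/11952 = 611/2328 - 1/11952 = 304181/1159344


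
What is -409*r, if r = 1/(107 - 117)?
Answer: 409/10 ≈ 40.900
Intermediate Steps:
r = -1/10 (r = 1/(-10) = -1/10 ≈ -0.10000)
-409*r = -409*(-1/10) = 409/10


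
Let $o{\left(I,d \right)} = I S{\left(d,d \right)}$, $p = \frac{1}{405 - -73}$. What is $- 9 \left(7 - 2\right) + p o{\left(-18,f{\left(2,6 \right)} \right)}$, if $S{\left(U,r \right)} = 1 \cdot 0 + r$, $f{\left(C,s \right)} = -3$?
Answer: $- \frac{10728}{239} \approx -44.887$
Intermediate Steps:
$S{\left(U,r \right)} = r$ ($S{\left(U,r \right)} = 0 + r = r$)
$p = \frac{1}{478}$ ($p = \frac{1}{405 + \left(-85 + 158\right)} = \frac{1}{405 + 73} = \frac{1}{478} \approx 0.002092$)
$o{\left(I,d \right)} = I d$
$- 9 \left(7 - 2\right) + p o{\left(-18,f{\left(2,6 \right)} \right)} = - 9 \left(7 - 2\right) + \frac{\left(-18\right) \left(-3\right)}{478} = \left(-9\right) 5 + \frac{1}{478} \cdot 54 = -45 + \frac{27}{239} = - \frac{10728}{239}$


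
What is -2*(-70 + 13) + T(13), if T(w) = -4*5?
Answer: 94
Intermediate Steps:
T(w) = -20
-2*(-70 + 13) + T(13) = -2*(-70 + 13) - 20 = -2*(-57) - 20 = 114 - 20 = 94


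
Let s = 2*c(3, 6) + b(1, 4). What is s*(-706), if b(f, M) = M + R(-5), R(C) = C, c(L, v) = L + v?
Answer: -12002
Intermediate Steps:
b(f, M) = -5 + M (b(f, M) = M - 5 = -5 + M)
s = 17 (s = 2*(3 + 6) + (-5 + 4) = 2*9 - 1 = 18 - 1 = 17)
s*(-706) = 17*(-706) = -12002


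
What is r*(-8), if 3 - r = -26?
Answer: -232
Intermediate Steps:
r = 29 (r = 3 - 1*(-26) = 3 + 26 = 29)
r*(-8) = 29*(-8) = -232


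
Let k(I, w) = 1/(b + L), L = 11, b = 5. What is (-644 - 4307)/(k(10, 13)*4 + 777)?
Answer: -19804/3109 ≈ -6.3699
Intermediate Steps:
k(I, w) = 1/16 (k(I, w) = 1/(5 + 11) = 1/16)
(-644 - 4307)/(k(10, 13)*4 + 777) = (-644 - 4307)/((1/16)*4 + 777) = -4951/(1/4 + 777) = -4951/3109/4 = -4951*4/3109 = -19804/3109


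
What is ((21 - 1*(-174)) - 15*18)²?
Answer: 5625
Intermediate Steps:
((21 - 1*(-174)) - 15*18)² = ((21 + 174) - 270)² = (195 - 270)² = (-75)² = 5625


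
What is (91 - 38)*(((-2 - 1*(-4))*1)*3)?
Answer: 318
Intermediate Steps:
(91 - 38)*(((-2 - 1*(-4))*1)*3) = 53*(((-2 + 4)*1)*3) = 53*((2*1)*3) = 53*(2*3) = 53*6 = 318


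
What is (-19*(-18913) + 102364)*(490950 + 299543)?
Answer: 364979313523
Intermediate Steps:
(-19*(-18913) + 102364)*(490950 + 299543) = (359347 + 102364)*790493 = 461711*790493 = 364979313523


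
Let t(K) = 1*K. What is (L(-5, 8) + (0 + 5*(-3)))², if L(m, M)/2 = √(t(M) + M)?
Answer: 49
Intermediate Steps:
t(K) = K
L(m, M) = 2*√2*√M (L(m, M) = 2*√(M + M) = 2*√(2*M) = 2*(√2*√M) = 2*√2*√M)
(L(-5, 8) + (0 + 5*(-3)))² = (2*√2*√8 + (0 + 5*(-3)))² = (2*√2*(2*√2) + (0 - 15))² = (8 - 15)² = (-7)² = 49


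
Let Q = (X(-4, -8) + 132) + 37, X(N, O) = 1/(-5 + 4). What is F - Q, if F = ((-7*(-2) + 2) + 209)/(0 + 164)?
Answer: -27327/164 ≈ -166.63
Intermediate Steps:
X(N, O) = -1 (X(N, O) = 1/(-1) = -1)
F = 225/164 (F = ((14 + 2) + 209)/164 = (16 + 209)*(1/164) = 225*(1/164) = 225/164 ≈ 1.3720)
Q = 168 (Q = (-1 + 132) + 37 = 131 + 37 = 168)
F - Q = 225/164 - 1*168 = 225/164 - 168 = -27327/164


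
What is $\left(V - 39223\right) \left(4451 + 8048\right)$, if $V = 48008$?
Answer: $109803715$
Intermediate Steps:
$\left(V - 39223\right) \left(4451 + 8048\right) = \left(48008 - 39223\right) \left(4451 + 8048\right) = 8785 \cdot 12499 = 109803715$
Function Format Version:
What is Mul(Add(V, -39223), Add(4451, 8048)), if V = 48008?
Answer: 109803715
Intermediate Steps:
Mul(Add(V, -39223), Add(4451, 8048)) = Mul(Add(48008, -39223), Add(4451, 8048)) = Mul(8785, 12499) = 109803715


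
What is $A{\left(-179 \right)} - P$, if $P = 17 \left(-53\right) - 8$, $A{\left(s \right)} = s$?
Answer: $730$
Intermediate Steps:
$P = -909$ ($P = -901 - 8 = -909$)
$A{\left(-179 \right)} - P = -179 - -909 = -179 + 909 = 730$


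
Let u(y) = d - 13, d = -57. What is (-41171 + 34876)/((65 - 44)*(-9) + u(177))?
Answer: 6295/259 ≈ 24.305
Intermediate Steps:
u(y) = -70 (u(y) = -57 - 13 = -70)
(-41171 + 34876)/((65 - 44)*(-9) + u(177)) = (-41171 + 34876)/((65 - 44)*(-9) - 70) = -6295/(21*(-9) - 70) = -6295/(-189 - 70) = -6295/(-259) = -6295*(-1/259) = 6295/259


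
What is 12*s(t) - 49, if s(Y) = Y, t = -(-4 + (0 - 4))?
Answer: 47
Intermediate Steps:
t = 8 (t = -(-4 - 4) = -1*(-8) = 8)
12*s(t) - 49 = 12*8 - 49 = 96 - 49 = 47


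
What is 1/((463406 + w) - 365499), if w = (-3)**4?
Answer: 1/97988 ≈ 1.0205e-5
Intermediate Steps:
w = 81
1/((463406 + w) - 365499) = 1/((463406 + 81) - 365499) = 1/(463487 - 365499) = 1/97988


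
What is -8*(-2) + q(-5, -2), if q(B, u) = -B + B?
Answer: 16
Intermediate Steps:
q(B, u) = 0
-8*(-2) + q(-5, -2) = -8*(-2) + 0 = 16 + 0 = 16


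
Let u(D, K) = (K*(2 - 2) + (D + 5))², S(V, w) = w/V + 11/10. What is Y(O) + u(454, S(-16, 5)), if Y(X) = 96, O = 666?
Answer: 210777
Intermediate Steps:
S(V, w) = 11/10 + w/V (S(V, w) = w/V + 11*(⅒) = w/V + 11/10 = 11/10 + w/V)
u(D, K) = (5 + D)² (u(D, K) = (K*0 + (5 + D))² = (0 + (5 + D))² = (5 + D)²)
Y(O) + u(454, S(-16, 5)) = 96 + (5 + 454)² = 96 + 459² = 96 + 210681 = 210777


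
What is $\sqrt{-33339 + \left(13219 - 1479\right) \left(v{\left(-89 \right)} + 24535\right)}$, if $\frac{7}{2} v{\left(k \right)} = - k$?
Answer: $\frac{\sqrt{14126998529}}{7} \approx 16980.0$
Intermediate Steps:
$v{\left(k \right)} = - \frac{2 k}{7}$ ($v{\left(k \right)} = \frac{2 \left(- k\right)}{7} = - \frac{2 k}{7}$)
$\sqrt{-33339 + \left(13219 - 1479\right) \left(v{\left(-89 \right)} + 24535\right)} = \sqrt{-33339 + \left(13219 - 1479\right) \left(\left(- \frac{2}{7}\right) \left(-89\right) + 24535\right)} = \sqrt{-33339 + 11740 \left(\frac{178}{7} + 24535\right)} = \sqrt{-33339 + 11740 \cdot \frac{171923}{7}} = \sqrt{-33339 + \frac{2018376020}{7}} = \sqrt{\frac{2018142647}{7}} = \frac{\sqrt{14126998529}}{7}$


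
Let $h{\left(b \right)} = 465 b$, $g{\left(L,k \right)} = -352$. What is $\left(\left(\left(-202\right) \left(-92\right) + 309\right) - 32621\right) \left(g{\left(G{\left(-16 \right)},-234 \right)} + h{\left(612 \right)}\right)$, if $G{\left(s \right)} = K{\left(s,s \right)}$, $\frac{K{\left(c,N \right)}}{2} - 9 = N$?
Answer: $-3901881984$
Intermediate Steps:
$K{\left(c,N \right)} = 18 + 2 N$
$G{\left(s \right)} = 18 + 2 s$
$\left(\left(\left(-202\right) \left(-92\right) + 309\right) - 32621\right) \left(g{\left(G{\left(-16 \right)},-234 \right)} + h{\left(612 \right)}\right) = \left(\left(\left(-202\right) \left(-92\right) + 309\right) - 32621\right) \left(-352 + 465 \cdot 612\right) = \left(\left(18584 + 309\right) - 32621\right) \left(-352 + 284580\right) = \left(18893 - 32621\right) 284228 = \left(-13728\right) 284228 = -3901881984$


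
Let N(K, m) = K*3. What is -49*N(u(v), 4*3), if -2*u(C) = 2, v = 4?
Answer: 147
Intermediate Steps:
u(C) = -1 (u(C) = -½*2 = -1)
N(K, m) = 3*K
-49*N(u(v), 4*3) = -147*(-1) = -49*(-3) = 147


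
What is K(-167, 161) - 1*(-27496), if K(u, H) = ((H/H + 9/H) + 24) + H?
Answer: 4456811/161 ≈ 27682.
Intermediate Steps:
K(u, H) = 25 + H + 9/H (K(u, H) = ((1 + 9/H) + 24) + H = (25 + 9/H) + H = 25 + H + 9/H)
K(-167, 161) - 1*(-27496) = (25 + 161 + 9/161) - 1*(-27496) = (25 + 161 + 9*(1/161)) + 27496 = (25 + 161 + 9/161) + 27496 = 29955/161 + 27496 = 4456811/161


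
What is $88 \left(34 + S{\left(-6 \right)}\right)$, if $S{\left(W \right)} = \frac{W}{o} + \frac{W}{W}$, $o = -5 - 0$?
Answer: $\frac{15928}{5} \approx 3185.6$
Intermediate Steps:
$o = -5$ ($o = -5 + 0 = -5$)
$S{\left(W \right)} = 1 - \frac{W}{5}$ ($S{\left(W \right)} = \frac{W}{-5} + \frac{W}{W} = W \left(- \frac{1}{5}\right) + 1 = - \frac{W}{5} + 1 = 1 - \frac{W}{5}$)
$88 \left(34 + S{\left(-6 \right)}\right) = 88 \left(34 + \left(1 - - \frac{6}{5}\right)\right) = 88 \left(34 + \left(1 + \frac{6}{5}\right)\right) = 88 \left(34 + \frac{11}{5}\right) = 88 \cdot \frac{181}{5} = \frac{15928}{5}$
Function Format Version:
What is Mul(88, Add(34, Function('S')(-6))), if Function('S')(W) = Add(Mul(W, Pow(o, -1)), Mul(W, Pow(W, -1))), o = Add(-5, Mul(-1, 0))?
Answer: Rational(15928, 5) ≈ 3185.6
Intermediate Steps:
o = -5 (o = Add(-5, 0) = -5)
Function('S')(W) = Add(1, Mul(Rational(-1, 5), W)) (Function('S')(W) = Add(Mul(W, Pow(-5, -1)), Mul(W, Pow(W, -1))) = Add(Mul(W, Rational(-1, 5)), 1) = Add(Mul(Rational(-1, 5), W), 1) = Add(1, Mul(Rational(-1, 5), W)))
Mul(88, Add(34, Function('S')(-6))) = Mul(88, Add(34, Add(1, Mul(Rational(-1, 5), -6)))) = Mul(88, Add(34, Add(1, Rational(6, 5)))) = Mul(88, Add(34, Rational(11, 5))) = Mul(88, Rational(181, 5)) = Rational(15928, 5)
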